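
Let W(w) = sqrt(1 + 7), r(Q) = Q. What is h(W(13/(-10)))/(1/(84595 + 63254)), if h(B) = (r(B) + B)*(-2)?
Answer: -1182792*sqrt(2) ≈ -1.6727e+6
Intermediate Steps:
W(w) = 2*sqrt(2) (W(w) = sqrt(8) = 2*sqrt(2))
h(B) = -4*B (h(B) = (B + B)*(-2) = (2*B)*(-2) = -4*B)
h(W(13/(-10)))/(1/(84595 + 63254)) = (-8*sqrt(2))/(1/(84595 + 63254)) = (-8*sqrt(2))/(1/147849) = -8*sqrt(2)*147849 = -1182792*sqrt(2)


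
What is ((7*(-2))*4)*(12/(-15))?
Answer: 224/5 ≈ 44.800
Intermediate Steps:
((7*(-2))*4)*(12/(-15)) = (-14*4)*(12*(-1/15)) = -56*(-4/5) = 224/5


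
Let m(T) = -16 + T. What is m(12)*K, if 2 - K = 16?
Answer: 56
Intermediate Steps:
K = -14 (K = 2 - 1*16 = 2 - 16 = -14)
m(12)*K = (-16 + 12)*(-14) = -4*(-14) = 56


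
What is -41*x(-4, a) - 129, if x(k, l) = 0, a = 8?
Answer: -129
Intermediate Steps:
-41*x(-4, a) - 129 = -41*0 - 129 = 0 - 129 = -129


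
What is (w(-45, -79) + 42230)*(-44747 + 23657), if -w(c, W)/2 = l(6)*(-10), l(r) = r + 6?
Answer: -895692300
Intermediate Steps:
l(r) = 6 + r
w(c, W) = 240 (w(c, W) = -2*(6 + 6)*(-10) = -24*(-10) = -2*(-120) = 240)
(w(-45, -79) + 42230)*(-44747 + 23657) = (240 + 42230)*(-44747 + 23657) = 42470*(-21090) = -895692300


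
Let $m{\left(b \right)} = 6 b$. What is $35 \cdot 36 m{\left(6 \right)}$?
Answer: $45360$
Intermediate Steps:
$35 \cdot 36 m{\left(6 \right)} = 35 \cdot 36 \cdot 6 \cdot 6 = 1260 \cdot 36 = 45360$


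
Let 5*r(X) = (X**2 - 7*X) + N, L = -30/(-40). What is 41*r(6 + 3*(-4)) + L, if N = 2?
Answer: 2627/4 ≈ 656.75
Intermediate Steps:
L = 3/4 (L = -30*(-1/40) = 3/4 ≈ 0.75000)
r(X) = 2/5 - 7*X/5 + X**2/5 (r(X) = ((X**2 - 7*X) + 2)/5 = (2 + X**2 - 7*X)/5 = 2/5 - 7*X/5 + X**2/5)
41*r(6 + 3*(-4)) + L = 41*(2/5 - 7*(6 + 3*(-4))/5 + (6 + 3*(-4))**2/5) + 3/4 = 41*(2/5 - 7*(6 - 12)/5 + (6 - 12)**2/5) + 3/4 = 41*(2/5 - 7/5*(-6) + (1/5)*(-6)**2) + 3/4 = 41*(2/5 + 42/5 + (1/5)*36) + 3/4 = 41*(2/5 + 42/5 + 36/5) + 3/4 = 41*16 + 3/4 = 656 + 3/4 = 2627/4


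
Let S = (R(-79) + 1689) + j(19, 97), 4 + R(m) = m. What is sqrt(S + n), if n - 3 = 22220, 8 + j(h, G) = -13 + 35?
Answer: sqrt(23843) ≈ 154.41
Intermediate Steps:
R(m) = -4 + m
j(h, G) = 14 (j(h, G) = -8 + (-13 + 35) = -8 + 22 = 14)
n = 22223 (n = 3 + 22220 = 22223)
S = 1620 (S = ((-4 - 79) + 1689) + 14 = (-83 + 1689) + 14 = 1606 + 14 = 1620)
sqrt(S + n) = sqrt(1620 + 22223) = sqrt(23843)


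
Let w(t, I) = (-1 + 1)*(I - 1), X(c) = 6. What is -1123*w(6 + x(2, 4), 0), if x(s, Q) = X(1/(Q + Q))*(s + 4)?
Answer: 0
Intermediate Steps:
x(s, Q) = 24 + 6*s (x(s, Q) = 6*(s + 4) = 6*(4 + s) = 24 + 6*s)
w(t, I) = 0 (w(t, I) = 0*(-1 + I) = 0)
-1123*w(6 + x(2, 4), 0) = -1123*0 = 0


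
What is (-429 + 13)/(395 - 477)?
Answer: 208/41 ≈ 5.0732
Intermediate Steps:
(-429 + 13)/(395 - 477) = -416/(-82) = -416*(-1/82) = 208/41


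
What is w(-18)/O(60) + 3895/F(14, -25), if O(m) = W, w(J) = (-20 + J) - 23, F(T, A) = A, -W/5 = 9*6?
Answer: -8401/54 ≈ -155.57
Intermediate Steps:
W = -270 (W = -45*6 = -5*54 = -270)
w(J) = -43 + J
O(m) = -270
w(-18)/O(60) + 3895/F(14, -25) = (-43 - 18)/(-270) + 3895/(-25) = -61*(-1/270) + 3895*(-1/25) = 61/270 - 779/5 = -8401/54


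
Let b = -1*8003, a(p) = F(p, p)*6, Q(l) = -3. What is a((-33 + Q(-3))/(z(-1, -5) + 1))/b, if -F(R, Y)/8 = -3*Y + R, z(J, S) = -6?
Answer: -3456/40015 ≈ -0.086368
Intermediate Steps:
F(R, Y) = -8*R + 24*Y (F(R, Y) = -8*(-3*Y + R) = -8*(R - 3*Y) = -8*R + 24*Y)
a(p) = 96*p (a(p) = (-8*p + 24*p)*6 = (16*p)*6 = 96*p)
b = -8003
a((-33 + Q(-3))/(z(-1, -5) + 1))/b = (96*((-33 - 3)/(-6 + 1)))/(-8003) = (96*(-36/(-5)))*(-1/8003) = (96*(-36*(-⅕)))*(-1/8003) = (96*(36/5))*(-1/8003) = (3456/5)*(-1/8003) = -3456/40015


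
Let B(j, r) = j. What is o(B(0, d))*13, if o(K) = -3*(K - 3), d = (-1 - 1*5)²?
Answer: 117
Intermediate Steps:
d = 36 (d = (-1 - 5)² = (-6)² = 36)
o(K) = 9 - 3*K (o(K) = -3*(-3 + K) = 9 - 3*K)
o(B(0, d))*13 = (9 - 3*0)*13 = (9 + 0)*13 = 9*13 = 117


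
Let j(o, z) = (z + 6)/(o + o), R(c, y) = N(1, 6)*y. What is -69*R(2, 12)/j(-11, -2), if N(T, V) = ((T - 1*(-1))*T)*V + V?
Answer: 81972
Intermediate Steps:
N(T, V) = V + T*V*(1 + T) (N(T, V) = ((T + 1)*T)*V + V = ((1 + T)*T)*V + V = (T*(1 + T))*V + V = T*V*(1 + T) + V = V + T*V*(1 + T))
R(c, y) = 18*y (R(c, y) = (6*(1 + 1 + 1²))*y = (6*(1 + 1 + 1))*y = (6*3)*y = 18*y)
j(o, z) = (6 + z)/(2*o) (j(o, z) = (6 + z)/((2*o)) = (6 + z)*(1/(2*o)) = (6 + z)/(2*o))
-69*R(2, 12)/j(-11, -2) = -69*18*12/((½)*(6 - 2)/(-11)) = -14904/((½)*(-1/11)*4) = -14904/(-2/11) = -14904*(-11)/2 = -69*(-1188) = 81972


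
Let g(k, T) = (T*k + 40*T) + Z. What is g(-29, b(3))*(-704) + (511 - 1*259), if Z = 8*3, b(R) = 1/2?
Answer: -20516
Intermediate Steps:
b(R) = 1/2
Z = 24
g(k, T) = 24 + 40*T + T*k (g(k, T) = (T*k + 40*T) + 24 = (40*T + T*k) + 24 = 24 + 40*T + T*k)
g(-29, b(3))*(-704) + (511 - 1*259) = (24 + 40*(1/2) + (1/2)*(-29))*(-704) + (511 - 1*259) = (24 + 20 - 29/2)*(-704) + (511 - 259) = (59/2)*(-704) + 252 = -20768 + 252 = -20516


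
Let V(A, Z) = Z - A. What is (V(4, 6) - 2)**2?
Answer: 0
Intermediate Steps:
(V(4, 6) - 2)**2 = ((6 - 1*4) - 2)**2 = ((6 - 4) - 2)**2 = (2 - 2)**2 = 0**2 = 0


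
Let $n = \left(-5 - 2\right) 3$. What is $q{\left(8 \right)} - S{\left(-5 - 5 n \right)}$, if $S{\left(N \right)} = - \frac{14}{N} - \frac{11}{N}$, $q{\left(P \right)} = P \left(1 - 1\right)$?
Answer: $\frac{1}{4} \approx 0.25$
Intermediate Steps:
$q{\left(P \right)} = 0$ ($q{\left(P \right)} = P 0 = 0$)
$n = -21$ ($n = \left(-7\right) 3 = -21$)
$S{\left(N \right)} = - \frac{25}{N}$
$q{\left(8 \right)} - S{\left(-5 - 5 n \right)} = 0 - - \frac{25}{-5 - -105} = 0 - - \frac{25}{-5 + 105} = 0 - - \frac{25}{100} = 0 - \left(-25\right) \frac{1}{100} = 0 - - \frac{1}{4} = 0 + \frac{1}{4} = \frac{1}{4}$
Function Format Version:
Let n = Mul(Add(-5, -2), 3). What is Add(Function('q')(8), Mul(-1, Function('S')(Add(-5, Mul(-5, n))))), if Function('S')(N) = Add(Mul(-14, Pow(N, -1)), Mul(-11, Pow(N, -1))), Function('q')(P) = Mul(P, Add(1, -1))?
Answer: Rational(1, 4) ≈ 0.25000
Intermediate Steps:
Function('q')(P) = 0 (Function('q')(P) = Mul(P, 0) = 0)
n = -21 (n = Mul(-7, 3) = -21)
Function('S')(N) = Mul(-25, Pow(N, -1))
Add(Function('q')(8), Mul(-1, Function('S')(Add(-5, Mul(-5, n))))) = Add(0, Mul(-1, Mul(-25, Pow(Add(-5, Mul(-5, -21)), -1)))) = Add(0, Mul(-1, Mul(-25, Pow(Add(-5, 105), -1)))) = Add(0, Mul(-1, Mul(-25, Pow(100, -1)))) = Add(0, Mul(-1, Mul(-25, Rational(1, 100)))) = Add(0, Mul(-1, Rational(-1, 4))) = Add(0, Rational(1, 4)) = Rational(1, 4)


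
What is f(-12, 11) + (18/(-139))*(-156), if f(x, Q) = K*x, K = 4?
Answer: -3864/139 ≈ -27.799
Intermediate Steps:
f(x, Q) = 4*x
f(-12, 11) + (18/(-139))*(-156) = 4*(-12) + (18/(-139))*(-156) = -48 + (18*(-1/139))*(-156) = -48 - 18/139*(-156) = -48 + 2808/139 = -3864/139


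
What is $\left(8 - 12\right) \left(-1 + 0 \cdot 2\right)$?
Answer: $4$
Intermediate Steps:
$\left(8 - 12\right) \left(-1 + 0 \cdot 2\right) = - 4 \left(-1 + 0\right) = \left(-4\right) \left(-1\right) = 4$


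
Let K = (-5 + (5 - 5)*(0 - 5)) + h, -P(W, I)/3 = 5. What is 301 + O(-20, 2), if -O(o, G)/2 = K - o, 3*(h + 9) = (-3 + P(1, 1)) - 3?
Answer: 303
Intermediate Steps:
P(W, I) = -15 (P(W, I) = -3*5 = -15)
h = -16 (h = -9 + ((-3 - 15) - 3)/3 = -9 + (-18 - 3)/3 = -9 + (⅓)*(-21) = -9 - 7 = -16)
K = -21 (K = (-5 + (5 - 5)*(0 - 5)) - 16 = (-5 + 0*(-5)) - 16 = (-5 + 0) - 16 = -5 - 16 = -21)
O(o, G) = 42 + 2*o (O(o, G) = -2*(-21 - o) = 42 + 2*o)
301 + O(-20, 2) = 301 + (42 + 2*(-20)) = 301 + (42 - 40) = 301 + 2 = 303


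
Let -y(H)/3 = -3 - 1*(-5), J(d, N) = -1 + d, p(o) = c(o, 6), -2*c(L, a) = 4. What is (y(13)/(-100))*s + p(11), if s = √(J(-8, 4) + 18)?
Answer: -91/50 ≈ -1.8200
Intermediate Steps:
c(L, a) = -2 (c(L, a) = -½*4 = -2)
p(o) = -2
y(H) = -6 (y(H) = -3*(-3 - 1*(-5)) = -3*(-3 + 5) = -3*2 = -6)
s = 3 (s = √((-1 - 8) + 18) = √(-9 + 18) = √9 = 3)
(y(13)/(-100))*s + p(11) = -6/(-100)*3 - 2 = -6*(-1/100)*3 - 2 = (3/50)*3 - 2 = 9/50 - 2 = -91/50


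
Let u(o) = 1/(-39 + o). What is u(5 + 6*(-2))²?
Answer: 1/2116 ≈ 0.00047259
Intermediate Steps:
u(5 + 6*(-2))² = (1/(-39 + (5 + 6*(-2))))² = (1/(-39 + (5 - 12)))² = (1/(-39 - 7))² = (1/(-46))² = (-1/46)² = 1/2116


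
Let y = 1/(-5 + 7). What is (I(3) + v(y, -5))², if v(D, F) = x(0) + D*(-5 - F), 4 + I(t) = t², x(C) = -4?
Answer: 1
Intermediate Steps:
y = ½ (y = 1/2 = ½ ≈ 0.50000)
I(t) = -4 + t²
v(D, F) = -4 + D*(-5 - F)
(I(3) + v(y, -5))² = ((-4 + 3²) + (-4 - 5*½ - 1*½*(-5)))² = ((-4 + 9) + (-4 - 5/2 + 5/2))² = (5 - 4)² = 1² = 1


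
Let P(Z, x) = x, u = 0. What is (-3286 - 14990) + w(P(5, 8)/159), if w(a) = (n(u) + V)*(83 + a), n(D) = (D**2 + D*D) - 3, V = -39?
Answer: -1153498/53 ≈ -21764.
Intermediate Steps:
n(D) = -3 + 2*D**2 (n(D) = (D**2 + D**2) - 3 = 2*D**2 - 3 = -3 + 2*D**2)
w(a) = -3486 - 42*a (w(a) = ((-3 + 2*0**2) - 39)*(83 + a) = ((-3 + 2*0) - 39)*(83 + a) = ((-3 + 0) - 39)*(83 + a) = (-3 - 39)*(83 + a) = -42*(83 + a) = -3486 - 42*a)
(-3286 - 14990) + w(P(5, 8)/159) = (-3286 - 14990) + (-3486 - 336/159) = -18276 + (-3486 - 336/159) = -18276 + (-3486 - 42*8/159) = -18276 + (-3486 - 112/53) = -18276 - 184870/53 = -1153498/53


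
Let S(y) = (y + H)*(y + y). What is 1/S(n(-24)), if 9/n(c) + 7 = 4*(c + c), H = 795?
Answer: -39601/2847528 ≈ -0.013907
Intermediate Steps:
n(c) = 9/(-7 + 8*c) (n(c) = 9/(-7 + 4*(c + c)) = 9/(-7 + 4*(2*c)) = 9/(-7 + 8*c))
S(y) = 2*y*(795 + y) (S(y) = (y + 795)*(y + y) = (795 + y)*(2*y) = 2*y*(795 + y))
1/S(n(-24)) = 1/(2*(9/(-7 + 8*(-24)))*(795 + 9/(-7 + 8*(-24)))) = 1/(2*(9/(-7 - 192))*(795 + 9/(-7 - 192))) = 1/(2*(9/(-199))*(795 + 9/(-199))) = 1/(2*(9*(-1/199))*(795 + 9*(-1/199))) = 1/(2*(-9/199)*(795 - 9/199)) = 1/(2*(-9/199)*(158196/199)) = 1/(-2847528/39601) = -39601/2847528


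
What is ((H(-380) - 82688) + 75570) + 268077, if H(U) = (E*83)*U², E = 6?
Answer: 72172159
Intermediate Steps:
H(U) = 498*U² (H(U) = (6*83)*U² = 498*U²)
((H(-380) - 82688) + 75570) + 268077 = ((498*(-380)² - 82688) + 75570) + 268077 = ((498*144400 - 82688) + 75570) + 268077 = ((71911200 - 82688) + 75570) + 268077 = (71828512 + 75570) + 268077 = 71904082 + 268077 = 72172159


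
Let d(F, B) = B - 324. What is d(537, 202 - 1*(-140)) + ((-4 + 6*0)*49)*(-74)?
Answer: 14522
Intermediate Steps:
d(F, B) = -324 + B
d(537, 202 - 1*(-140)) + ((-4 + 6*0)*49)*(-74) = (-324 + (202 - 1*(-140))) + ((-4 + 6*0)*49)*(-74) = (-324 + (202 + 140)) + ((-4 + 0)*49)*(-74) = (-324 + 342) - 4*49*(-74) = 18 - 196*(-74) = 18 + 14504 = 14522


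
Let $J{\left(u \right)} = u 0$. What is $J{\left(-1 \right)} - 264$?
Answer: $-264$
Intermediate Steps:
$J{\left(u \right)} = 0$
$J{\left(-1 \right)} - 264 = 0 - 264 = -264$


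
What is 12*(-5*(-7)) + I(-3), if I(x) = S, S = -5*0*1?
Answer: 420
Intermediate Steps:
S = 0 (S = 0*1 = 0)
I(x) = 0
12*(-5*(-7)) + I(-3) = 12*(-5*(-7)) + 0 = 12*35 + 0 = 420 + 0 = 420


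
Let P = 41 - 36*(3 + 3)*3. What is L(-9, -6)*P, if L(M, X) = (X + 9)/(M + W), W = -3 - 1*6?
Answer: 607/6 ≈ 101.17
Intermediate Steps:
W = -9 (W = -3 - 6 = -9)
L(M, X) = (9 + X)/(-9 + M) (L(M, X) = (X + 9)/(M - 9) = (9 + X)/(-9 + M))
P = -607 (P = 41 - 216*3 = 41 - 36*18 = 41 - 648 = -607)
L(-9, -6)*P = ((9 - 6)/(-9 - 9))*(-607) = (3/(-18))*(-607) = -1/18*3*(-607) = -⅙*(-607) = 607/6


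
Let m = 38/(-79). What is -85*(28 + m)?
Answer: -184790/79 ≈ -2339.1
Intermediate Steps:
m = -38/79 (m = 38*(-1/79) = -38/79 ≈ -0.48101)
-85*(28 + m) = -85*(28 - 38/79) = -85*2174/79 = -184790/79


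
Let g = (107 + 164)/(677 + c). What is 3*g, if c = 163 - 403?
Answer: 813/437 ≈ 1.8604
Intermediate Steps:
c = -240
g = 271/437 (g = (107 + 164)/(677 - 240) = 271/437 ≈ 0.62014)
3*g = 3*(271/437) = 813/437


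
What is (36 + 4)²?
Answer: 1600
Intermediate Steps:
(36 + 4)² = 40² = 1600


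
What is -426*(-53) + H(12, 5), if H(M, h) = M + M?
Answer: 22602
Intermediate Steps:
H(M, h) = 2*M
-426*(-53) + H(12, 5) = -426*(-53) + 2*12 = 22578 + 24 = 22602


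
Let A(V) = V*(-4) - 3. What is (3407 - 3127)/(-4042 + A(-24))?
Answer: -280/3949 ≈ -0.070904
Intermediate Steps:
A(V) = -3 - 4*V (A(V) = -4*V - 3 = -3 - 4*V)
(3407 - 3127)/(-4042 + A(-24)) = (3407 - 3127)/(-4042 + (-3 - 4*(-24))) = 280/(-4042 + (-3 + 96)) = 280/(-4042 + 93) = 280/(-3949) = 280*(-1/3949) = -280/3949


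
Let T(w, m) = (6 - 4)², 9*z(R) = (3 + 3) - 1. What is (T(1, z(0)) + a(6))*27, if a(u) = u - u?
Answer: 108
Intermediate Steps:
z(R) = 5/9 (z(R) = ((3 + 3) - 1)/9 = (6 - 1)/9 = (⅑)*5 = 5/9)
a(u) = 0
T(w, m) = 4 (T(w, m) = 2² = 4)
(T(1, z(0)) + a(6))*27 = (4 + 0)*27 = 4*27 = 108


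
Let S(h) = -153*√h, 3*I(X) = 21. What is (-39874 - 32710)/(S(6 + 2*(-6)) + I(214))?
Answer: -508088/140503 - 11105352*I*√6/140503 ≈ -3.6162 - 193.61*I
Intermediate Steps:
I(X) = 7 (I(X) = (⅓)*21 = 7)
(-39874 - 32710)/(S(6 + 2*(-6)) + I(214)) = (-39874 - 32710)/(-153*√(6 + 2*(-6)) + 7) = -72584/(-153*√(6 - 12) + 7) = -72584/(-153*I*√6 + 7) = -72584/(7 - 153*I*√6)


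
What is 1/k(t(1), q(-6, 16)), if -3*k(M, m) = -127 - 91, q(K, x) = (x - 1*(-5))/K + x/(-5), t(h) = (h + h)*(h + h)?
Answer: 3/218 ≈ 0.013761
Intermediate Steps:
t(h) = 4*h**2 (t(h) = (2*h)*(2*h) = 4*h**2)
q(K, x) = -x/5 + (5 + x)/K (q(K, x) = (x + 5)/K + x*(-1/5) = (5 + x)/K - x/5 = -x/5 + (5 + x)/K)
k(M, m) = 218/3 (k(M, m) = -(-127 - 91)/3 = -1/3*(-218) = 218/3)
1/k(t(1), q(-6, 16)) = 1/(218/3) = 3/218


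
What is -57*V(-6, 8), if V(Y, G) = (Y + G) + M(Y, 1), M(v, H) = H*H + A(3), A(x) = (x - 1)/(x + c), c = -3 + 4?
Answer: -399/2 ≈ -199.50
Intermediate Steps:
c = 1
A(x) = (-1 + x)/(1 + x) (A(x) = (x - 1)/(x + 1) = (-1 + x)/(1 + x))
M(v, H) = ½ + H² (M(v, H) = H*H + (-1 + 3)/(1 + 3) = H² + 2/4 = H² + (¼)*2 = H² + ½ = ½ + H²)
V(Y, G) = 3/2 + G + Y (V(Y, G) = (Y + G) + (½ + 1²) = (G + Y) + (½ + 1) = (G + Y) + 3/2 = 3/2 + G + Y)
-57*V(-6, 8) = -57*(3/2 + 8 - 6) = -57*7/2 = -399/2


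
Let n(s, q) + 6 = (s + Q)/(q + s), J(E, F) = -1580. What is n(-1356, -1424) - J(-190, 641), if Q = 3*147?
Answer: 875327/556 ≈ 1574.3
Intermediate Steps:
Q = 441
n(s, q) = -6 + (441 + s)/(q + s) (n(s, q) = -6 + (s + 441)/(q + s) = -6 + (441 + s)/(q + s))
n(-1356, -1424) - J(-190, 641) = (441 - 6*(-1424) - 5*(-1356))/(-1424 - 1356) - 1*(-1580) = (441 + 8544 + 6780)/(-2780) + 1580 = -1/2780*15765 + 1580 = -3153/556 + 1580 = 875327/556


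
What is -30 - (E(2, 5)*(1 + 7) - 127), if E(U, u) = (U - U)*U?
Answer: 97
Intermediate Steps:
E(U, u) = 0 (E(U, u) = 0*U = 0)
-30 - (E(2, 5)*(1 + 7) - 127) = -30 - (0*(1 + 7) - 127) = -30 - (0*8 - 127) = -30 - (0 - 127) = -30 - 1*(-127) = -30 + 127 = 97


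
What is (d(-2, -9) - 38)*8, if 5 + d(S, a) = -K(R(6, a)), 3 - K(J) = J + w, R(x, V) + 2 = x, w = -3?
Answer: -360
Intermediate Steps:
R(x, V) = -2 + x
K(J) = 6 - J (K(J) = 3 - (J - 3) = 3 - (-3 + J) = 3 + (3 - J) = 6 - J)
d(S, a) = -7 (d(S, a) = -5 - (6 - (-2 + 6)) = -5 - (6 - 1*4) = -5 - (6 - 4) = -5 - 1*2 = -5 - 2 = -7)
(d(-2, -9) - 38)*8 = (-7 - 38)*8 = -45*8 = -360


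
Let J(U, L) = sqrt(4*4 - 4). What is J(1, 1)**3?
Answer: 24*sqrt(3) ≈ 41.569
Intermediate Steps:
J(U, L) = 2*sqrt(3) (J(U, L) = sqrt(16 - 4) = sqrt(12) = 2*sqrt(3))
J(1, 1)**3 = (2*sqrt(3))**3 = 24*sqrt(3)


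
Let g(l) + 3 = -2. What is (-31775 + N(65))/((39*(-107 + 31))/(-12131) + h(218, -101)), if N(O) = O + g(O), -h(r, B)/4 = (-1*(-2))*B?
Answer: -384734665/9804812 ≈ -39.239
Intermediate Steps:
h(r, B) = -8*B (h(r, B) = -4*(-1*(-2))*B = -8*B)
g(l) = -5 (g(l) = -3 - 2 = -5)
N(O) = -5 + O (N(O) = O - 5 = -5 + O)
(-31775 + N(65))/((39*(-107 + 31))/(-12131) + h(218, -101)) = (-31775 + (-5 + 65))/((39*(-107 + 31))/(-12131) - 8*(-101)) = (-31775 + 60)/((39*(-76))*(-1/12131) + 808) = -31715/(-2964*(-1/12131) + 808) = -31715/(2964/12131 + 808) = -31715/9804812/12131 = -31715*12131/9804812 = -384734665/9804812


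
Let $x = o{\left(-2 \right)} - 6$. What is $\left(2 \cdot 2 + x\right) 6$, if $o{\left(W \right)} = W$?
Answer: $-24$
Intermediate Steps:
$x = -8$ ($x = -2 - 6 = -8$)
$\left(2 \cdot 2 + x\right) 6 = \left(2 \cdot 2 - 8\right) 6 = \left(4 - 8\right) 6 = \left(-4\right) 6 = -24$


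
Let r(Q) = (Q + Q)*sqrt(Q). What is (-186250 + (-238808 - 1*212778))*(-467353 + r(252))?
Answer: 298094568108 - 1928816064*sqrt(7) ≈ 2.9299e+11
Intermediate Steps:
r(Q) = 2*Q**(3/2) (r(Q) = (2*Q)*sqrt(Q) = 2*Q**(3/2))
(-186250 + (-238808 - 1*212778))*(-467353 + r(252)) = (-186250 + (-238808 - 1*212778))*(-467353 + 2*252**(3/2)) = (-186250 + (-238808 - 212778))*(-467353 + 2*(1512*sqrt(7))) = (-186250 - 451586)*(-467353 + 3024*sqrt(7)) = -637836*(-467353 + 3024*sqrt(7)) = 298094568108 - 1928816064*sqrt(7)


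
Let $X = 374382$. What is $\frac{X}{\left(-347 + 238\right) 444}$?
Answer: $- \frac{62397}{8066} \approx -7.7358$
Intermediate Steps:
$\frac{X}{\left(-347 + 238\right) 444} = \frac{374382}{\left(-347 + 238\right) 444} = \frac{374382}{\left(-109\right) 444} = \frac{374382}{-48396} = 374382 \left(- \frac{1}{48396}\right) = - \frac{62397}{8066}$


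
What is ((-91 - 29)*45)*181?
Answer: -977400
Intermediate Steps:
((-91 - 29)*45)*181 = -120*45*181 = -5400*181 = -977400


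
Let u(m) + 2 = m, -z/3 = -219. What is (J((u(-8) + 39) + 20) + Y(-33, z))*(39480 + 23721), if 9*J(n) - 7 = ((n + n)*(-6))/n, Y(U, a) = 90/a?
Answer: -5793425/219 ≈ -26454.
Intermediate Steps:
z = 657 (z = -3*(-219) = 657)
u(m) = -2 + m
J(n) = -5/9 (J(n) = 7/9 + (((n + n)*(-6))/n)/9 = 7/9 + (((2*n)*(-6))/n)/9 = 7/9 + ((-12*n)/n)/9 = 7/9 + (⅑)*(-12) = 7/9 - 4/3 = -5/9)
(J((u(-8) + 39) + 20) + Y(-33, z))*(39480 + 23721) = (-5/9 + 90/657)*(39480 + 23721) = (-5/9 + 90*(1/657))*63201 = (-5/9 + 10/73)*63201 = -275/657*63201 = -5793425/219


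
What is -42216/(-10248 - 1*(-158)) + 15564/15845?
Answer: 82595328/15987605 ≈ 5.1662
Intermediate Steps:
-42216/(-10248 - 1*(-158)) + 15564/15845 = -42216/(-10248 + 158) + 15564*(1/15845) = -42216/(-10090) + 15564/15845 = -42216*(-1/10090) + 15564/15845 = 21108/5045 + 15564/15845 = 82595328/15987605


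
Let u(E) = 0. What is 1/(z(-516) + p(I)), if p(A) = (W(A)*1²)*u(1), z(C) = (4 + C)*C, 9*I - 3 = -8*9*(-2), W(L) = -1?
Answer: 1/264192 ≈ 3.7851e-6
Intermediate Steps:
I = 49/3 (I = ⅓ + (-8*9*(-2))/9 = ⅓ + (-72*(-2))/9 = ⅓ + (⅑)*144 = ⅓ + 16 = 49/3 ≈ 16.333)
z(C) = C*(4 + C)
p(A) = 0 (p(A) = -1*1²*0 = -1*1*0 = -1*0 = 0)
1/(z(-516) + p(I)) = 1/(-516*(4 - 516) + 0) = 1/(-516*(-512) + 0) = 1/(264192 + 0) = 1/264192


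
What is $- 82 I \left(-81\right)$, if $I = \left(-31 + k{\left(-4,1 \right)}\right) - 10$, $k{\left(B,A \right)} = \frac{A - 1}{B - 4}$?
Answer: $-272322$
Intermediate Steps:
$k{\left(B,A \right)} = \frac{-1 + A}{-4 + B}$
$I = -41$ ($I = \left(-31 + \frac{-1 + 1}{-4 - 4}\right) - 10 = \left(-31 + \frac{1}{-8} \cdot 0\right) - 10 = \left(-31 - 0\right) - 10 = \left(-31 + 0\right) - 10 = -31 - 10 = -41$)
$- 82 I \left(-81\right) = \left(-82\right) \left(-41\right) \left(-81\right) = 3362 \left(-81\right) = -272322$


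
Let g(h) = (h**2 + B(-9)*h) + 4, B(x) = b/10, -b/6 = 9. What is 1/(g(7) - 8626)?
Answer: -5/43054 ≈ -0.00011613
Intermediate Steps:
b = -54 (b = -6*9 = -54)
B(x) = -27/5 (B(x) = -54/10 = -54*1/10 = -27/5)
g(h) = 4 + h**2 - 27*h/5 (g(h) = (h**2 - 27*h/5) + 4 = 4 + h**2 - 27*h/5)
1/(g(7) - 8626) = 1/((4 + 7**2 - 27/5*7) - 8626) = 1/((4 + 49 - 189/5) - 8626) = 1/(76/5 - 8626) = 1/(-43054/5) = -5/43054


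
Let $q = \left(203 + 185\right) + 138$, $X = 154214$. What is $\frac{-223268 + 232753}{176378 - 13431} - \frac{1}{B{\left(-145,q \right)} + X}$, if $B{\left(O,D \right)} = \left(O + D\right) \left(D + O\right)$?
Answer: $\frac{2839408928}{48782258125} \approx 0.058206$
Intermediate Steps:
$q = 526$ ($q = 388 + 138 = 526$)
$B{\left(O,D \right)} = \left(D + O\right)^{2}$ ($B{\left(O,D \right)} = \left(D + O\right) \left(D + O\right) = \left(D + O\right)^{2}$)
$\frac{-223268 + 232753}{176378 - 13431} - \frac{1}{B{\left(-145,q \right)} + X} = \frac{-223268 + 232753}{176378 - 13431} - \frac{1}{\left(526 - 145\right)^{2} + 154214} = \frac{9485}{162947} - \frac{1}{381^{2} + 154214} = 9485 \cdot \frac{1}{162947} - \frac{1}{145161 + 154214} = \frac{9485}{162947} - \frac{1}{299375} = \frac{2839408928}{48782258125}$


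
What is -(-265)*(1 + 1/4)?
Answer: 1325/4 ≈ 331.25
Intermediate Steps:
-(-265)*(1 + 1/4) = -(-265)*5/4 = -265*(-5/4) = 1325/4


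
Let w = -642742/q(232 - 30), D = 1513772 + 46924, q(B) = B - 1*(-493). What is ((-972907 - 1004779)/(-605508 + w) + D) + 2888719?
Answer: 937649941486300/210735401 ≈ 4.4494e+6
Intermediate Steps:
q(B) = 493 + B (q(B) = B + 493 = 493 + B)
D = 1560696
w = -642742/695 (w = -642742/(493 + (232 - 30)) = -642742/(493 + 202) = -642742/695 ≈ -924.81)
((-972907 - 1004779)/(-605508 + w) + D) + 2888719 = ((-972907 - 1004779)/(-605508 - 642742/695) + 1560696) + 2888719 = (-1977686/(-421470802/695) + 1560696) + 2888719 = (-1977686*(-695/421470802) + 1560696) + 2888719 = (687245885/210735401 + 1560696) + 2888719 = 328894584644981/210735401 + 2888719 = 937649941486300/210735401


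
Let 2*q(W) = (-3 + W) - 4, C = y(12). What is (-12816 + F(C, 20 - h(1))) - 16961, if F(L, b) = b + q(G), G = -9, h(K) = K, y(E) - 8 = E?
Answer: -29766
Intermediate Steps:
y(E) = 8 + E
C = 20 (C = 8 + 12 = 20)
q(W) = -7/2 + W/2 (q(W) = ((-3 + W) - 4)/2 = (-7 + W)/2 = -7/2 + W/2)
F(L, b) = -8 + b (F(L, b) = b + (-7/2 + (½)*(-9)) = b + (-7/2 - 9/2) = b - 8 = -8 + b)
(-12816 + F(C, 20 - h(1))) - 16961 = (-12816 + (-8 + (20 - 1*1))) - 16961 = (-12816 + (-8 + (20 - 1))) - 16961 = (-12816 + (-8 + 19)) - 16961 = (-12816 + 11) - 16961 = -12805 - 16961 = -29766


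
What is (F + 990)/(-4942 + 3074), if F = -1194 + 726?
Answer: -261/934 ≈ -0.27944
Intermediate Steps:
F = -468
(F + 990)/(-4942 + 3074) = (-468 + 990)/(-4942 + 3074) = 522/(-1868) = 522*(-1/1868) = -261/934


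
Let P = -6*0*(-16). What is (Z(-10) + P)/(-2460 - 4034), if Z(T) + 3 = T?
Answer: 13/6494 ≈ 0.0020018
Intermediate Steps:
Z(T) = -3 + T
P = 0 (P = 0*(-16) = 0)
(Z(-10) + P)/(-2460 - 4034) = ((-3 - 10) + 0)/(-2460 - 4034) = (-13 + 0)/(-6494) = -13*(-1/6494) = 13/6494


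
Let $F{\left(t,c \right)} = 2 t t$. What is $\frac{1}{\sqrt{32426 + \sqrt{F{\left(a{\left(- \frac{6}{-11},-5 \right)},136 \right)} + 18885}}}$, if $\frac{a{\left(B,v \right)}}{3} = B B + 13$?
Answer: $\frac{11}{\sqrt{3923546 + \sqrt{323095143}}} \approx 0.0055407$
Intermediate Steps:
$a{\left(B,v \right)} = 39 + 3 B^{2}$ ($a{\left(B,v \right)} = 3 \left(B B + 13\right) = 3 \left(B^{2} + 13\right) = 3 \left(13 + B^{2}\right) = 39 + 3 B^{2}$)
$F{\left(t,c \right)} = 2 t^{2}$
$\frac{1}{\sqrt{32426 + \sqrt{F{\left(a{\left(- \frac{6}{-11},-5 \right)},136 \right)} + 18885}}} = \frac{1}{\sqrt{32426 + \sqrt{2 \left(39 + 3 \left(- \frac{6}{-11}\right)^{2}\right)^{2} + 18885}}} = \frac{1}{\sqrt{32426 + \sqrt{2 \left(39 + 3 \left(\left(-6\right) \left(- \frac{1}{11}\right)\right)^{2}\right)^{2} + 18885}}} = \frac{1}{\sqrt{32426 + \sqrt{2 \left(39 + 3 \left(\frac{6}{11}\right)^{2}\right)^{2} + 18885}}} = \frac{1}{\sqrt{32426 + \sqrt{2 \left(39 + 3 \cdot \frac{36}{121}\right)^{2} + 18885}}} = \frac{1}{\sqrt{32426 + \sqrt{2 \left(39 + \frac{108}{121}\right)^{2} + 18885}}} = \frac{1}{\sqrt{32426 + \sqrt{2 \left(\frac{4827}{121}\right)^{2} + 18885}}} = \frac{1}{\sqrt{32426 + \sqrt{2 \cdot \frac{23299929}{14641} + 18885}}} = \frac{1}{\sqrt{32426 + \sqrt{\frac{46599858}{14641} + 18885}}} = \frac{1}{\sqrt{32426 + \sqrt{\frac{323095143}{14641}}}} = \frac{1}{\sqrt{32426 + \frac{\sqrt{323095143}}{121}}}$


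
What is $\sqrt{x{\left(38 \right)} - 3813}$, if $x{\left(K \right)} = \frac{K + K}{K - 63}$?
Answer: $\frac{i \sqrt{95401}}{5} \approx 61.774 i$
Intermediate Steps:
$x{\left(K \right)} = \frac{2 K}{-63 + K}$
$\sqrt{x{\left(38 \right)} - 3813} = \sqrt{2 \cdot 38 \frac{1}{-63 + 38} - 3813} = \sqrt{2 \cdot 38 \frac{1}{-25} - 3813} = \sqrt{2 \cdot 38 \left(- \frac{1}{25}\right) - 3813} = \sqrt{- \frac{76}{25} - 3813} = \sqrt{- \frac{95401}{25}} = \frac{i \sqrt{95401}}{5}$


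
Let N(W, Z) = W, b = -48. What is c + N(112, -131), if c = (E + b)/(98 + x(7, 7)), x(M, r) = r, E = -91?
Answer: 11621/105 ≈ 110.68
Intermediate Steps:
c = -139/105 (c = (-91 - 48)/(98 + 7) = -139/105 ≈ -1.3238)
c + N(112, -131) = -139/105 + 112 = 11621/105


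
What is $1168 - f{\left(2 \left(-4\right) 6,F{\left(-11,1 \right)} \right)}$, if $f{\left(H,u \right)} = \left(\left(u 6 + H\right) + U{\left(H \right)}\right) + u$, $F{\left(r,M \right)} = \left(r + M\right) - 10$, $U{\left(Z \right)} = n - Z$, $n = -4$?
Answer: $1312$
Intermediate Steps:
$U{\left(Z \right)} = -4 - Z$
$F{\left(r,M \right)} = -10 + M + r$ ($F{\left(r,M \right)} = \left(M + r\right) - 10 = -10 + M + r$)
$f{\left(H,u \right)} = -4 + 7 u$ ($f{\left(H,u \right)} = \left(\left(u 6 + H\right) - \left(4 + H\right)\right) + u = \left(\left(6 u + H\right) - \left(4 + H\right)\right) + u = \left(\left(H + 6 u\right) - \left(4 + H\right)\right) + u = \left(-4 + 6 u\right) + u = -4 + 7 u$)
$1168 - f{\left(2 \left(-4\right) 6,F{\left(-11,1 \right)} \right)} = 1168 - \left(-4 + 7 \left(-10 + 1 - 11\right)\right) = 1168 - \left(-4 + 7 \left(-20\right)\right) = 1168 - \left(-4 - 140\right) = 1168 - -144 = 1168 + 144 = 1312$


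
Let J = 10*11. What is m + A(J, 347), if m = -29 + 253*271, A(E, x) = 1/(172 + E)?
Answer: 19326589/282 ≈ 68534.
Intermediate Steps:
J = 110
m = 68534 (m = -29 + 68563 = 68534)
m + A(J, 347) = 68534 + 1/(172 + 110) = 68534 + 1/282 = 19326589/282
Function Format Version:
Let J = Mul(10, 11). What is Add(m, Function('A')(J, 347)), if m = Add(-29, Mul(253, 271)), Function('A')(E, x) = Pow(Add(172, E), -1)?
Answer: Rational(19326589, 282) ≈ 68534.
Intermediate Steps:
J = 110
m = 68534 (m = Add(-29, 68563) = 68534)
Add(m, Function('A')(J, 347)) = Add(68534, Pow(Add(172, 110), -1)) = Add(68534, Pow(282, -1)) = Add(68534, Rational(1, 282)) = Rational(19326589, 282)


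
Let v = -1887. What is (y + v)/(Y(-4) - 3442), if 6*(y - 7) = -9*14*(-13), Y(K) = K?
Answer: 1607/3446 ≈ 0.46634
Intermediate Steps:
y = 280 (y = 7 + (-9*14*(-13))/6 = 7 + (-126*(-13))/6 = 7 + (⅙)*1638 = 7 + 273 = 280)
(y + v)/(Y(-4) - 3442) = (280 - 1887)/(-4 - 3442) = -1607/(-3446) = -1607*(-1/3446) = 1607/3446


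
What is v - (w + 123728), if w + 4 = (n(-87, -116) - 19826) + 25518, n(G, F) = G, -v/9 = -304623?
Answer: 2612278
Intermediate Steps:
v = 2741607 (v = -9*(-304623) = 2741607)
w = 5601 (w = -4 + ((-87 - 19826) + 25518) = -4 + (-19913 + 25518) = -4 + 5605 = 5601)
v - (w + 123728) = 2741607 - (5601 + 123728) = 2741607 - 1*129329 = 2741607 - 129329 = 2612278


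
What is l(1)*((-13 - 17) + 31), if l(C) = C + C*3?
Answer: 4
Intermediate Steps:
l(C) = 4*C (l(C) = C + 3*C = 4*C)
l(1)*((-13 - 17) + 31) = (4*1)*((-13 - 17) + 31) = 4*(-30 + 31) = 4*1 = 4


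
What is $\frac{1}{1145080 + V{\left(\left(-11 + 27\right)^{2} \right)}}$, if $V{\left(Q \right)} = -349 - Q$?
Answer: $\frac{1}{1144475} \approx 8.7376 \cdot 10^{-7}$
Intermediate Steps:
$\frac{1}{1145080 + V{\left(\left(-11 + 27\right)^{2} \right)}} = \frac{1}{1145080 - \left(349 + \left(-11 + 27\right)^{2}\right)} = \frac{1}{1145080 - 605} = \frac{1}{1144475}$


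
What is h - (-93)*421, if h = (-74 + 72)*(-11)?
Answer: 39175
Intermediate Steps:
h = 22 (h = -2*(-11) = 22)
h - (-93)*421 = 22 - (-93)*421 = 22 - 1*(-39153) = 22 + 39153 = 39175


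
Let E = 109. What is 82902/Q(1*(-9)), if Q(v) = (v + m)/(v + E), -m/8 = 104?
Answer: -8290200/841 ≈ -9857.5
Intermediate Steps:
m = -832 (m = -8*104 = -832)
Q(v) = (-832 + v)/(109 + v) (Q(v) = (v - 832)/(v + 109) = (-832 + v)/(109 + v))
82902/Q(1*(-9)) = 82902/(((-832 + 1*(-9))/(109 + 1*(-9)))) = 82902/(((-832 - 9)/(109 - 9))) = 82902/((-841/100)) = 82902/(((1/100)*(-841))) = 82902/(-841/100) = 82902*(-100/841) = -8290200/841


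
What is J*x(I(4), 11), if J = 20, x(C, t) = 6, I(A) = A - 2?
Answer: 120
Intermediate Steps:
I(A) = -2 + A
J*x(I(4), 11) = 20*6 = 120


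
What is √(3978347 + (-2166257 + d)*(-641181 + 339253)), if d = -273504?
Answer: √736636137555 ≈ 8.5828e+5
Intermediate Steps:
√(3978347 + (-2166257 + d)*(-641181 + 339253)) = √(3978347 + (-2166257 - 273504)*(-641181 + 339253)) = √(3978347 - 2439761*(-301928)) = √(3978347 + 736632159208) = √736636137555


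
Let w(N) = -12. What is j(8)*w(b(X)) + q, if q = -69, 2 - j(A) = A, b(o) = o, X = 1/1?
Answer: 3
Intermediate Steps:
X = 1
j(A) = 2 - A
j(8)*w(b(X)) + q = (2 - 1*8)*(-12) - 69 = (2 - 8)*(-12) - 69 = -6*(-12) - 69 = 72 - 69 = 3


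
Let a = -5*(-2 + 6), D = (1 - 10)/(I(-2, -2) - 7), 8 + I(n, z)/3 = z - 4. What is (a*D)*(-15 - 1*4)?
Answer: 3420/49 ≈ 69.796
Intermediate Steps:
I(n, z) = -36 + 3*z (I(n, z) = -24 + 3*(z - 4) = -24 + 3*(-4 + z) = -24 + (-12 + 3*z) = -36 + 3*z)
D = 9/49 (D = (1 - 10)/((-36 + 3*(-2)) - 7) = -9/((-36 - 6) - 7) = -9/(-42 - 7) = -9/(-49) = -9*(-1/49) = 9/49 ≈ 0.18367)
a = -20 (a = -5*4 = -20)
(a*D)*(-15 - 1*4) = (-20*9/49)*(-15 - 1*4) = -180*(-15 - 4)/49 = -180/49*(-19) = 3420/49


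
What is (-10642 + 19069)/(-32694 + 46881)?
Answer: 2809/4729 ≈ 0.59399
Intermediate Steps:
(-10642 + 19069)/(-32694 + 46881) = 8427/14187 = 8427*(1/14187) = 2809/4729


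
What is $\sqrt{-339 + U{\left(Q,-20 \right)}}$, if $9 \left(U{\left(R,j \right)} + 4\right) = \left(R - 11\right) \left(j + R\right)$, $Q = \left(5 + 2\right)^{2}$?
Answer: $\frac{i \sqrt{1985}}{3} \approx 14.851 i$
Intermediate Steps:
$Q = 49$ ($Q = 7^{2} = 49$)
$U{\left(R,j \right)} = -4 + \frac{\left(-11 + R\right) \left(R + j\right)}{9}$ ($U{\left(R,j \right)} = -4 + \frac{\left(R - 11\right) \left(j + R\right)}{9} = -4 + \frac{\left(-11 + R\right) \left(R + j\right)}{9}$)
$\sqrt{-339 + U{\left(Q,-20 \right)}} = \sqrt{-339 - \left(\frac{355}{9} - \frac{2401}{9} + \frac{980}{9}\right)} = \sqrt{-339 - - \frac{1066}{9}} = \sqrt{-339 + \frac{1066}{9}} = \sqrt{- \frac{1985}{9}} = \frac{i \sqrt{1985}}{3}$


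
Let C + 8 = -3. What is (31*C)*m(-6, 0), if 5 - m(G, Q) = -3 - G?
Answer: -682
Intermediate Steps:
C = -11 (C = -8 - 3 = -11)
m(G, Q) = 8 + G (m(G, Q) = 5 - (-3 - G) = 5 + (3 + G) = 8 + G)
(31*C)*m(-6, 0) = (31*(-11))*(8 - 6) = -341*2 = -682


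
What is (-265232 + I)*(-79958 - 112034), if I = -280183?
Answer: 104715316680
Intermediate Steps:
(-265232 + I)*(-79958 - 112034) = (-265232 - 280183)*(-79958 - 112034) = -545415*(-191992) = 104715316680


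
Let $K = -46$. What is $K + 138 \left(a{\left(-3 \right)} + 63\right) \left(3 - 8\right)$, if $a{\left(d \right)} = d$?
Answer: $-41446$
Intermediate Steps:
$K + 138 \left(a{\left(-3 \right)} + 63\right) \left(3 - 8\right) = -46 + 138 \left(-3 + 63\right) \left(3 - 8\right) = -46 + 138 \cdot 60 \left(-5\right) = -46 + 138 \left(-300\right) = -46 - 41400 = -41446$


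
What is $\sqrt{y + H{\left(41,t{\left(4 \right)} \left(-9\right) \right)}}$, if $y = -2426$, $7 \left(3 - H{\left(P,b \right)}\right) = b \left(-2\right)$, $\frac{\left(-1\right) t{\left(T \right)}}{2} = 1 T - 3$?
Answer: $\frac{5 i \sqrt{4739}}{7} \approx 49.172 i$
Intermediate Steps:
$t{\left(T \right)} = 6 - 2 T$ ($t{\left(T \right)} = - 2 \left(1 T - 3\right) = - 2 \left(T - 3\right) = - 2 \left(-3 + T\right) = 6 - 2 T$)
$H{\left(P,b \right)} = 3 + \frac{2 b}{7}$ ($H{\left(P,b \right)} = 3 - \frac{b \left(-2\right)}{7} = 3 - \frac{\left(-2\right) b}{7} = 3 + \frac{2 b}{7}$)
$\sqrt{y + H{\left(41,t{\left(4 \right)} \left(-9\right) \right)}} = \sqrt{-2426 + \left(3 + \frac{2 \left(6 - 8\right) \left(-9\right)}{7}\right)} = \sqrt{-2426 + \left(3 + \frac{2 \left(\left(-2\right) \left(-9\right)\right)}{7}\right)} = \sqrt{-2426 + \left(3 + \frac{2}{7} \cdot 18\right)} = \sqrt{-2426 + \left(3 + \frac{36}{7}\right)} = \sqrt{-2426 + \frac{57}{7}} = \sqrt{- \frac{16925}{7}} = \frac{5 i \sqrt{4739}}{7}$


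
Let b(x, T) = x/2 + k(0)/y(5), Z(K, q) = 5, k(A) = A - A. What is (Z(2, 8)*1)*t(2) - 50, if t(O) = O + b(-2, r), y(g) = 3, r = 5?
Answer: -45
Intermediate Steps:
k(A) = 0
b(x, T) = x/2 (b(x, T) = x/2 + 0/3 = x*(1/2) + 0*(1/3) = x/2 + 0 = x/2)
t(O) = -1 + O (t(O) = O + (1/2)*(-2) = O - 1 = -1 + O)
(Z(2, 8)*1)*t(2) - 50 = (5*1)*(-1 + 2) - 50 = 5*1 - 50 = 5 - 50 = -45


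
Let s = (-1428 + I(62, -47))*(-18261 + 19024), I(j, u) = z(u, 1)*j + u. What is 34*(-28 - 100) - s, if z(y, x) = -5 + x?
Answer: 1310297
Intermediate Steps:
I(j, u) = u - 4*j (I(j, u) = (-5 + 1)*j + u = -4*j + u = u - 4*j)
s = -1314649 (s = (-1428 + (-47 - 4*62))*(-18261 + 19024) = (-1428 + (-47 - 248))*763 = (-1428 - 295)*763 = -1723*763 = -1314649)
34*(-28 - 100) - s = 34*(-28 - 100) - 1*(-1314649) = 34*(-128) + 1314649 = -4352 + 1314649 = 1310297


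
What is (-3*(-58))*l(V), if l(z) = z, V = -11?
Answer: -1914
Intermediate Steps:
(-3*(-58))*l(V) = -3*(-58)*(-11) = 174*(-11) = -1914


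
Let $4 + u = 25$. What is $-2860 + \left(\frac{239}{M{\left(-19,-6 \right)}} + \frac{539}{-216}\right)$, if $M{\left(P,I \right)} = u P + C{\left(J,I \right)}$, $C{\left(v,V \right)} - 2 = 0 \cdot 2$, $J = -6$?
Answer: $- \frac{245516327}{85752} \approx -2863.1$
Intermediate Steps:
$u = 21$ ($u = -4 + 25 = 21$)
$C{\left(v,V \right)} = 2$ ($C{\left(v,V \right)} = 2 + 0 \cdot 2 = 2 + 0 = 2$)
$M{\left(P,I \right)} = 2 + 21 P$ ($M{\left(P,I \right)} = 21 P + 2 = 2 + 21 P$)
$-2860 + \left(\frac{239}{M{\left(-19,-6 \right)}} + \frac{539}{-216}\right) = -2860 + \left(\frac{239}{2 + 21 \left(-19\right)} + \frac{539}{-216}\right) = -2860 + \left(\frac{239}{2 - 399} + 539 \left(- \frac{1}{216}\right)\right) = -2860 - \left(\frac{539}{216} - \frac{239}{-397}\right) = -2860 + \left(239 \left(- \frac{1}{397}\right) - \frac{539}{216}\right) = -2860 - \frac{265607}{85752} = - \frac{245516327}{85752}$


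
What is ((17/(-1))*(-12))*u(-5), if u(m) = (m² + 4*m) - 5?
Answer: 0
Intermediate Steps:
u(m) = -5 + m² + 4*m
((17/(-1))*(-12))*u(-5) = ((17/(-1))*(-12))*(-5 + (-5)² + 4*(-5)) = ((17*(-1))*(-12))*(-5 + 25 - 20) = -17*(-12)*0 = 204*0 = 0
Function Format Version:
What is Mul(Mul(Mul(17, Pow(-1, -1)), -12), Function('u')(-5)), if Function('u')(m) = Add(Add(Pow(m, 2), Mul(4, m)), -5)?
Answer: 0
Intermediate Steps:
Function('u')(m) = Add(-5, Pow(m, 2), Mul(4, m))
Mul(Mul(Mul(17, Pow(-1, -1)), -12), Function('u')(-5)) = Mul(Mul(Mul(17, Pow(-1, -1)), -12), Add(-5, Pow(-5, 2), Mul(4, -5))) = Mul(Mul(Mul(17, -1), -12), Add(-5, 25, -20)) = Mul(Mul(-17, -12), 0) = Mul(204, 0) = 0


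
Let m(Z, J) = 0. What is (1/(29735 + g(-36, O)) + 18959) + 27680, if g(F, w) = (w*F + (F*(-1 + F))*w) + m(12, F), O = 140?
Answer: 9848990826/211175 ≈ 46639.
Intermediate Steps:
g(F, w) = F*w + F*w*(-1 + F) (g(F, w) = (w*F + (F*(-1 + F))*w) + 0 = (F*w + F*w*(-1 + F)) + 0 = F*w + F*w*(-1 + F))
(1/(29735 + g(-36, O)) + 18959) + 27680 = (1/(29735 + 140*(-36)**2) + 18959) + 27680 = (1/(29735 + 140*1296) + 18959) + 27680 = (1/(29735 + 181440) + 18959) + 27680 = (1/211175 + 18959) + 27680 = 4003666826/211175 + 27680 = 9848990826/211175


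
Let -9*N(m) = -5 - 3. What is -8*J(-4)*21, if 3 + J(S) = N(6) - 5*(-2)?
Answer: -3976/3 ≈ -1325.3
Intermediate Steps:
N(m) = 8/9 (N(m) = -(-5 - 3)/9 = -⅑*(-8) = 8/9)
J(S) = 71/9 (J(S) = -3 + (8/9 - 5*(-2)) = -3 + (8/9 + 10) = -3 + 98/9 = 71/9)
-8*J(-4)*21 = -8*71/9*21 = -568/9*21 = -3976/3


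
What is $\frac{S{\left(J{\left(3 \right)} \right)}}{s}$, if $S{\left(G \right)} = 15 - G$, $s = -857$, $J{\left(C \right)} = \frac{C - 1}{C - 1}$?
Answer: $- \frac{14}{857} \approx -0.016336$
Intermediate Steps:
$J{\left(C \right)} = 1$ ($J{\left(C \right)} = \frac{-1 + C}{-1 + C} = 1$)
$\frac{S{\left(J{\left(3 \right)} \right)}}{s} = \frac{15 - 1}{-857} = \left(15 - 1\right) \left(- \frac{1}{857}\right) = 14 \left(- \frac{1}{857}\right) = - \frac{14}{857}$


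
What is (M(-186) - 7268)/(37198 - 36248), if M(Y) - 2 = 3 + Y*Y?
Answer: 27333/950 ≈ 28.772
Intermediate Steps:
M(Y) = 5 + Y² (M(Y) = 2 + (3 + Y*Y) = 2 + (3 + Y²) = 5 + Y²)
(M(-186) - 7268)/(37198 - 36248) = ((5 + (-186)²) - 7268)/(37198 - 36248) = ((5 + 34596) - 7268)/950 = (34601 - 7268)*(1/950) = 27333*(1/950) = 27333/950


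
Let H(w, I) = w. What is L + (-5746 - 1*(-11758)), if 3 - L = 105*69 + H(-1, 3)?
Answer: -1229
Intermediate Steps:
L = -7241 (L = 3 - (105*69 - 1) = 3 - (7245 - 1) = 3 - 1*7244 = 3 - 7244 = -7241)
L + (-5746 - 1*(-11758)) = -7241 + (-5746 - 1*(-11758)) = -7241 + (-5746 + 11758) = -7241 + 6012 = -1229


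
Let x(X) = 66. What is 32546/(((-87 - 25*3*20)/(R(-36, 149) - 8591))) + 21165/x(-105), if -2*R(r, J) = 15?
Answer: 6167825467/34914 ≈ 1.7666e+5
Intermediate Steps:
R(r, J) = -15/2 (R(r, J) = -½*15 = -15/2)
32546/(((-87 - 25*3*20)/(R(-36, 149) - 8591))) + 21165/x(-105) = 32546/(((-87 - 25*3*20)/(-15/2 - 8591))) + 21165/66 = 32546/(((-87 - 75*20)/(-17197/2))) + 21165*(1/66) = 32546/(((-87 - 1500)*(-2/17197))) + 7055/22 = 32546/((-1587*(-2/17197))) + 7055/22 = 32546/(3174/17197) + 7055/22 = 32546*(17197/3174) + 7055/22 = 279846781/1587 + 7055/22 = 6167825467/34914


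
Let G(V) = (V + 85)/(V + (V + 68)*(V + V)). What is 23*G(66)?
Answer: 3473/17754 ≈ 0.19562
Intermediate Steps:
G(V) = (85 + V)/(V + 2*V*(68 + V)) (G(V) = (85 + V)/(V + (68 + V)*(2*V)) = (85 + V)/(V + 2*V*(68 + V)))
23*G(66) = 23*((85 + 66)/(66*(137 + 2*66))) = 23*((1/66)*151/(137 + 132)) = 23*((1/66)*151/269) = 23*((1/66)*(1/269)*151) = 23*(151/17754) = 3473/17754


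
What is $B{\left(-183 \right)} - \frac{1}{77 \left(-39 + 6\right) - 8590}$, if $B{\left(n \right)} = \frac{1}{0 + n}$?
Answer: $- \frac{10948}{2036973} \approx -0.0053746$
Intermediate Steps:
$B{\left(n \right)} = \frac{1}{n}$
$B{\left(-183 \right)} - \frac{1}{77 \left(-39 + 6\right) - 8590} = \frac{1}{-183} - \frac{1}{77 \left(-39 + 6\right) - 8590} = - \frac{1}{183} - \frac{1}{77 \left(-33\right) - 8590} = - \frac{1}{183} - \frac{1}{-2541 - 8590} = - \frac{1}{183} - \frac{1}{-11131} = - \frac{1}{183} - - \frac{1}{11131} = - \frac{1}{183} + \frac{1}{11131} = - \frac{10948}{2036973}$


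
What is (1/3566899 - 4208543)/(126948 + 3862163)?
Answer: -15011447818156/14228756036789 ≈ -1.0550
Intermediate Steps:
(1/3566899 - 4208543)/(126948 + 3862163) = (1/3566899 - 4208543)/3989111 = -15011447818156/3566899*1/3989111 = -15011447818156/14228756036789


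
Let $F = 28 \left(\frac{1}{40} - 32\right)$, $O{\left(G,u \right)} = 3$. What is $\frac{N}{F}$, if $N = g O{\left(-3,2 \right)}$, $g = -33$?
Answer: $\frac{990}{8953} \approx 0.11058$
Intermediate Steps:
$F = - \frac{8953}{10}$ ($F = 28 \left(\frac{1}{40} - 32\right) = 28 \left(- \frac{1279}{40}\right) = - \frac{8953}{10} \approx -895.3$)
$N = -99$ ($N = \left(-33\right) 3 = -99$)
$\frac{N}{F} = - \frac{99}{- \frac{8953}{10}} = \left(-99\right) \left(- \frac{10}{8953}\right) = \frac{990}{8953}$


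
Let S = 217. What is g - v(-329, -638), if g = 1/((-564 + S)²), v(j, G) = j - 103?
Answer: 52016689/120409 ≈ 432.00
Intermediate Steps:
v(j, G) = -103 + j
g = 1/120409 (g = 1/((-564 + 217)²) = 1/((-347)²) = 1/120409 ≈ 8.3050e-6)
g - v(-329, -638) = 1/120409 - (-103 - 329) = 1/120409 - 1*(-432) = 1/120409 + 432 = 52016689/120409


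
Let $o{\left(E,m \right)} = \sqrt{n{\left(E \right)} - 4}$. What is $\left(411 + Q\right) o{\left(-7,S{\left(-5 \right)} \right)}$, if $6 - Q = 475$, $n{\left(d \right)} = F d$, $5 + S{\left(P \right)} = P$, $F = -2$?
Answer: $- 58 \sqrt{10} \approx -183.41$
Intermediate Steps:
$S{\left(P \right)} = -5 + P$
$n{\left(d \right)} = - 2 d$
$Q = -469$ ($Q = 6 - 475 = -469$)
$o{\left(E,m \right)} = \sqrt{-4 - 2 E}$ ($o{\left(E,m \right)} = \sqrt{- 2 E - 4} = \sqrt{-4 - 2 E}$)
$\left(411 + Q\right) o{\left(-7,S{\left(-5 \right)} \right)} = \left(411 - 469\right) \sqrt{-4 - -14} = - 58 \sqrt{-4 + 14} = - 58 \sqrt{10}$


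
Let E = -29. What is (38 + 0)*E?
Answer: -1102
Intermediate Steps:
(38 + 0)*E = (38 + 0)*(-29) = 38*(-29) = -1102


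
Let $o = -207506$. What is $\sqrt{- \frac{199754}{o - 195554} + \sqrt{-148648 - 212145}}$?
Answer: $\frac{\sqrt{20128211810 + 40614340900 i \sqrt{360793}}}{201530} \approx 17.337 + 17.323 i$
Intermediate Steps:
$\sqrt{- \frac{199754}{o - 195554} + \sqrt{-148648 - 212145}} = \sqrt{- \frac{199754}{-207506 - 195554} + \sqrt{-148648 - 212145}} = \sqrt{- \frac{199754}{-207506 - 195554} + \sqrt{-360793}} = \sqrt{- \frac{199754}{-403060} + i \sqrt{360793}} = \sqrt{\left(-199754\right) \left(- \frac{1}{403060}\right) + i \sqrt{360793}} = \sqrt{\frac{99877}{201530} + i \sqrt{360793}}$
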